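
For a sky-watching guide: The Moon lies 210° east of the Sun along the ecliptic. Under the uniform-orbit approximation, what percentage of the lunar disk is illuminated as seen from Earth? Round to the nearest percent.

93%

Half-versine of 210°: (1 − (-0.866))/2 = 0.933, i.e. 93%.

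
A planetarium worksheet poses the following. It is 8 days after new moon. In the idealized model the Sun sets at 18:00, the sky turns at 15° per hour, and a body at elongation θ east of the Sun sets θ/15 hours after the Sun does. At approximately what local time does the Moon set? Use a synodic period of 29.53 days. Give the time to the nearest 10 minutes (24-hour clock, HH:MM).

Elongation θ = 360° × 8/29.53 ≈ 97.5°.
The Moon trails the Sun by θ/15 = 97.5/15 ≈ 6.50 hours.
18:00 + 6.502 h ≈ 00:30 → 00:30 to the nearest ten minutes.

00:30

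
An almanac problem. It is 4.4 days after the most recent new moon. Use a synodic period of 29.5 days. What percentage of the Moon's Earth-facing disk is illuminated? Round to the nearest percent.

20%

Phase angle: θ = 360°·(4.4 d)/(29.5 d) = 53.7°.
Illuminated fraction = (1 − cos 53.7°)/2 = (1 − 0.592)/2 ≈ 0.204, so 20%.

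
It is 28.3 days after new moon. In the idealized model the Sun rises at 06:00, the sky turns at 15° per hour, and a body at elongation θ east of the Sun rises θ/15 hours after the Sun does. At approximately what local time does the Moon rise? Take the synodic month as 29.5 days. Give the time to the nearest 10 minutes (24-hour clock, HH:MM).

05:00

Elongation θ = 360° × 28.3/29.5 ≈ 345.4°.
The Moon trails the Sun by θ/15 = 345.4/15 ≈ 23.02 hours.
06:00 + 23.024 h ≈ 05:01 → 05:00 to the nearest ten minutes.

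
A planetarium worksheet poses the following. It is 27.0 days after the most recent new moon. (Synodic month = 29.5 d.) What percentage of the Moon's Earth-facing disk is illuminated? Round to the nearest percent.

Phase angle: θ = 360°·(27.0 d)/(29.5 d) = 329.5°.
With cos θ = 0.862, the lit fraction is (1 − 0.862)/2 ≈ 0.069, so 7%.

7%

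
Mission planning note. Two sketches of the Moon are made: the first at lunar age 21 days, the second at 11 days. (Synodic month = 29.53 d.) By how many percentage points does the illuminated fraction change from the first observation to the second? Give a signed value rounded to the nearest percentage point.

+23 pp

First observation: θ = 360°·21/29.53 = 256.0°, so f = 0.621.
Second observation: θ = 134.1°, f = 0.848.
Δf = 0.848 − 0.621 = +0.227, i.e. +23 pp.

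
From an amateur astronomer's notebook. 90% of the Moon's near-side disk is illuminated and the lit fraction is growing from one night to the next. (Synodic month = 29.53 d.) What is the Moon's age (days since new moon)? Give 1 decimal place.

11.7 days

From f = (1 − cos θ)/2: cos θ = 1 − 2×0.90 = -0.800; arccos → 143.1°.
Before full moon the principal value applies: θ = 143.1°.
At 360°/29.53 d per day, 143.1° corresponds to 11.74 days.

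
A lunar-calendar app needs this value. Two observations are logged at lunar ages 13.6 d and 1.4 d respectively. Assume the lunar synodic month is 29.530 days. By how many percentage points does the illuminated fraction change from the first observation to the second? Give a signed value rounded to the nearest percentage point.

First observation: θ = 360°·13.6/29.530 = 165.8°, so f = 0.985.
Second observation: θ = 17.1°, f = 0.022.
Δf = 0.022 − 0.985 = -0.963, i.e. -96 pp.

-96 percentage points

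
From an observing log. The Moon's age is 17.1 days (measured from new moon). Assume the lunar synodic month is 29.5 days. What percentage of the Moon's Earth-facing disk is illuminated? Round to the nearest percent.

Elongation θ = 360° × 17.1/29.5 ≈ 208.7°.
Illuminated fraction = (1 − cos 208.7°)/2 = (1 − (-0.877))/2 ≈ 0.939, so 94%.

94%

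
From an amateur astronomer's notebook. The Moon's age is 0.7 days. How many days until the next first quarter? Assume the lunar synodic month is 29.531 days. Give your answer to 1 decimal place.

6.7 days

First quarter is 0.25 of the way through the cycle: age 0.25 × 29.531 = 7.383 d.
That is 7.383 − 0.7 = 6.683 days ahead.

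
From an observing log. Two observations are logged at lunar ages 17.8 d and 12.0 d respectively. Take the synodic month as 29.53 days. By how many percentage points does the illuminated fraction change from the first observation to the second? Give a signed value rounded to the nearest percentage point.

+2 percentage points

θ₁ = 360° × 17.8/29.53 = 217.0°, f₁ = (1 − cos θ₁)/2 = 0.899.
θ₂ = 360° × 12.0/29.53 = 146.3°, f₂ = (1 − cos θ₂)/2 = 0.916.
Change = f₂ − f₁ = +0.017 → +2 percentage points.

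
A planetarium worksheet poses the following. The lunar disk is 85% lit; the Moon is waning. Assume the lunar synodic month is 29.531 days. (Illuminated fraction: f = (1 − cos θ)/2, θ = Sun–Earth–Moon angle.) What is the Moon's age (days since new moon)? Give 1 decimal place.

Invert f = (1 − cos θ)/2 to get cos θ = 1 − 2(0.85) = -0.700, hence θ₀ = arccos -0.700 = 134.4°.
Since the Moon is past full (waning), take the reflex angle: θ = 360° − 134.4° = 225.6°.
Age = 29.531 × 225.6°/360° ≈ 18.50 days.

18.5 days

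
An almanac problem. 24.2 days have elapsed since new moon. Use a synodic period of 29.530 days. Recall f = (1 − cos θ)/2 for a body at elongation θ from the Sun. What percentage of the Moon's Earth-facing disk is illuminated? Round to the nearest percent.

29%

The Moon has covered 24.2/29.530 of its cycle, so θ ≈ 360° × 24.2/29.530 = 295.0°.
With cos θ = 0.423, the lit fraction is (1 − 0.423)/2 ≈ 0.289, so 29%.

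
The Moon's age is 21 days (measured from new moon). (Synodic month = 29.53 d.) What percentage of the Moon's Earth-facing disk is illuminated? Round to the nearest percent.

The Moon has covered 21/29.53 of its cycle, so θ ≈ 360° × 21/29.53 = 256.0°.
cos 256.0° = (-0.242), so f = (1 − (-0.242))/2 = 0.621, so 62%.

62%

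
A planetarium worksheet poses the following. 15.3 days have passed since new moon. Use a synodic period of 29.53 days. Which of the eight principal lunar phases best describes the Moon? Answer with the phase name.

full moon

θ ≈ 360° × 15.3/29.53 = 187°, which falls in the full moon sector.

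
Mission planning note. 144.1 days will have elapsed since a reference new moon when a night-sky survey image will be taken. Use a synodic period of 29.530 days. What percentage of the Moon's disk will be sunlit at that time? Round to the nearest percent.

14%

144.1/29.530 = 4.880 lunations, so 4 complete cycles and 25.98 d into the next.
The Moon has covered 25.98/29.530 of its cycle, so θ ≈ 360° × 25.98/29.530 = 316.7°.
cos 316.7° = 0.728, so f = (1 − 0.728)/2 = 0.136, so 14%.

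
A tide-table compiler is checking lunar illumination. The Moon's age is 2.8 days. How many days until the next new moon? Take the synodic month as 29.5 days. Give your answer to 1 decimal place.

26.7 days

The next new moon completes the synodic month: 29.5 − 2.8 = 26.700 days.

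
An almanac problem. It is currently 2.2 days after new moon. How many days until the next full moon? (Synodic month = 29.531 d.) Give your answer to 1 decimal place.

Full moon occurs at elongation 180°, i.e. at age 29.531 × 180/360 = 14.765 d.
So 12.566 days remain (14.765 − 2.2).

12.6 days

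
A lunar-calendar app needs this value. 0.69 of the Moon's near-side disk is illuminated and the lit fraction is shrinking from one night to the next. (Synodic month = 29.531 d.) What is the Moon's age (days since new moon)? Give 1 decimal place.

Invert f = (1 − cos θ)/2 to get cos θ = 1 − 2(0.69) = -0.380, hence θ₀ = arccos -0.380 = 112.3°.
A waning Moon lies in 180°–360°, so θ = 360° − 112.3° = 247.7°.
At 360°/29.531 d per day, 247.7° corresponds to 20.32 days.

20.3 days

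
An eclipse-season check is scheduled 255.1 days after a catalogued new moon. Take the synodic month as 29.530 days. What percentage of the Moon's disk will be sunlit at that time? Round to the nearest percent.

82%

Reduce mod P: 255.1 − 8×29.530 = 18.86 d into the current lunation.
Phase angle: θ = 360°·(18.86 d)/(29.530 d) = 229.9°.
Illuminated fraction = (1 − cos 229.9°)/2 = (1 − (-0.644))/2 ≈ 0.822, so 82%.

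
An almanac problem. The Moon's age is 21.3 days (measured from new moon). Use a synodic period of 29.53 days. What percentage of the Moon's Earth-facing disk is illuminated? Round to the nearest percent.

The Moon has covered 21.3/29.53 of its cycle, so θ ≈ 360° × 21.3/29.53 = 259.7°.
cos 259.7° = (-0.179), so f = (1 − (-0.179))/2 = 0.590, so 59%.

59%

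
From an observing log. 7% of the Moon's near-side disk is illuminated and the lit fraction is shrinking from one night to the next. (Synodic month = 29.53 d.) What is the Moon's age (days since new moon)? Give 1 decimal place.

27.0 days

Invert f = (1 − cos θ)/2 to get cos θ = 1 − 2(0.07) = 0.860, hence θ₀ = arccos 0.860 = 30.7°.
Waning ⇒ past full, so θ = 360° − 30.7° = 329.3°.
At 360°/29.53 d per day, 329.3° corresponds to 27.01 days.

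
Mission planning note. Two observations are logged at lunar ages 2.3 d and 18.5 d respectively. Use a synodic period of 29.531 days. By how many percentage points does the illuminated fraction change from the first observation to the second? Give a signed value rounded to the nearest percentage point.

First observation: θ = 360°·2.3/29.531 = 28.0°, so f = 0.059.
Second observation: θ = 225.5°, f = 0.850.
Δf = 0.850 − 0.059 = +0.792, i.e. +79 pp.

+79 percentage points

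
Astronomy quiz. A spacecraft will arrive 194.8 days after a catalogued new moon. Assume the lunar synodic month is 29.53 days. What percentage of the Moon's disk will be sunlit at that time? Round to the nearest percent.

Reduce mod P: 194.8 − 6×29.53 = 17.62 d into the current lunation.
The Moon has covered 17.62/29.53 of its cycle, so θ ≈ 360° × 17.62/29.53 = 214.8°.
cos 214.8° = (-0.821), so f = (1 − (-0.821))/2 = 0.911, so 91%.

91%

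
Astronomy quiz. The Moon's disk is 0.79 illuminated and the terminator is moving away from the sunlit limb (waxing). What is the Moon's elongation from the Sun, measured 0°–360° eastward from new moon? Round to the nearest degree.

125°

Invert f = (1 − cos θ)/2 to get cos θ = 1 − 2(0.79) = -0.580, hence θ₀ = arccos -0.580 = 125.5°.
The Moon is waxing (0°–180°), so θ = 125.5° directly.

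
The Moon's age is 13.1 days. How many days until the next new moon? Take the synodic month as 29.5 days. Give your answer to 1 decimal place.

One full lunation from the last new moon is 29.5 d; remaining = 29.5 − 13.1 = 16.400 d.

16.4 days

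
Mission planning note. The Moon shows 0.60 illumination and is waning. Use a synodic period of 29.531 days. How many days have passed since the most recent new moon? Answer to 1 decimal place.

Invert f = (1 − cos θ)/2 to get cos θ = 1 − 2(0.60) = -0.200, hence θ₀ = arccos -0.200 = 101.5°.
Waning ⇒ past full, so θ = 360° − 101.5° = 258.5°.
That fraction of the synodic month is 258.5/360 × 29.531 d ≈ 21.20 d.

21.2 days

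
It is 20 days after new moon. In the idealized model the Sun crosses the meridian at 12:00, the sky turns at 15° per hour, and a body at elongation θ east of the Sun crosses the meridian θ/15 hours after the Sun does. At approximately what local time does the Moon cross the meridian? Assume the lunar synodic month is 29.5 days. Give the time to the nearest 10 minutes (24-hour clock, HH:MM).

04:20

The Moon has covered 20/29.5 of its cycle, so θ ≈ 360° × 20/29.5 = 244.1°.
The Moon trails the Sun by θ/15 = 244.1/15 ≈ 16.27 hours.
12:00 + 16.271 h ≈ 04:16 → 04:20 to the nearest ten minutes.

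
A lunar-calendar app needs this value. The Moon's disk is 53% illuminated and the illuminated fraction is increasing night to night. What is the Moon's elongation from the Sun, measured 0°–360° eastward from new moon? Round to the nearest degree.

93°

Invert f = (1 − cos θ)/2 to get cos θ = 1 − 2(0.53) = -0.060, hence θ₀ = arccos -0.060 = 93.4°.
Before full moon the principal value applies: θ = 93.4°.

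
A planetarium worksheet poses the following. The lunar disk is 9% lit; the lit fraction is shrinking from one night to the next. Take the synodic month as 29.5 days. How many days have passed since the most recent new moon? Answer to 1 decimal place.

cos θ = 1 − 2f = 0.820, giving a principal value of 34.9°.
Since the Moon is past full (waning), take the reflex angle: θ = 360° − 34.9° = 325.1°.
That fraction of the synodic month is 325.1/360 × 29.5 d ≈ 26.64 d.

26.6 days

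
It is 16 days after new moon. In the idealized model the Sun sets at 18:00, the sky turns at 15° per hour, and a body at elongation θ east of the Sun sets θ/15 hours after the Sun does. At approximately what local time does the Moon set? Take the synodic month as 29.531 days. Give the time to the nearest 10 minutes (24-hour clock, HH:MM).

The Moon has covered 16/29.531 of its cycle, so θ ≈ 360° × 16/29.531 = 195.0°.
The Moon trails the Sun by θ/15 = 195.0/15 ≈ 13.00 hours.
18:00 + 13.003 h ≈ 07:00 → 07:00 to the nearest ten minutes.

07:00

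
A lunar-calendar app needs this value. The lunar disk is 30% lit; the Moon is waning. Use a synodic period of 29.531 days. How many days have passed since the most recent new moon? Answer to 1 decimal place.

Invert f = (1 − cos θ)/2 to get cos θ = 1 − 2(0.30) = 0.400, hence θ₀ = arccos 0.400 = 66.4°.
Waning ⇒ past full, so θ = 360° − 66.4° = 293.6°.
At 360°/29.531 d per day, 293.6° corresponds to 24.08 days.

24.1 days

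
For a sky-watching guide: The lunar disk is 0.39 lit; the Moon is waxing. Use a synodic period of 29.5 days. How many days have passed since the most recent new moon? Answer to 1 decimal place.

Invert f = (1 − cos θ)/2 to get cos θ = 1 − 2(0.39) = 0.220, hence θ₀ = arccos 0.220 = 77.3°.
Before full moon the principal value applies: θ = 77.3°.
Age = 29.5 × 77.3°/360° ≈ 6.33 days.

6.3 days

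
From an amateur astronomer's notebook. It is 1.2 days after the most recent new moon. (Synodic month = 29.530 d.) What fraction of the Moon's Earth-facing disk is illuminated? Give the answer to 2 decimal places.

0.02

The Moon has covered 1.2/29.530 of its cycle, so θ ≈ 360° × 1.2/29.530 = 14.6°.
cos 14.6° = 0.968, so f = (1 − 0.968)/2 = 0.016.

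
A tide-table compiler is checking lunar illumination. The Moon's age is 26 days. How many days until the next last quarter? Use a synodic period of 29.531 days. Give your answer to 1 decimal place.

25.7 days

Last quarter is 0.75 of the way through the cycle: age 0.75 × 29.531 = 22.148 d.
This lunation's last quarter (22.148 d) has passed, so add one period: 51.679 − 26 = 25.679 days.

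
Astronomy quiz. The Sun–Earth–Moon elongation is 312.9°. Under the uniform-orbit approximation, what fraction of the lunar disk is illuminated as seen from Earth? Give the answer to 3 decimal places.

0.160

cos 312.9° = 0.681, so f = (1 − 0.681)/2 = 0.160.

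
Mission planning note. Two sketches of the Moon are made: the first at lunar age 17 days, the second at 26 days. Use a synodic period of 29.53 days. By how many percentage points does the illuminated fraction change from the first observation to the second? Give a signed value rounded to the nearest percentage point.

First observation: θ = 360°·17/29.53 = 207.2°, so f = 0.945.
Second observation: θ = 317.0°, f = 0.135.
Δf = 0.135 − 0.945 = -0.810, i.e. -81 pp.

-81 pp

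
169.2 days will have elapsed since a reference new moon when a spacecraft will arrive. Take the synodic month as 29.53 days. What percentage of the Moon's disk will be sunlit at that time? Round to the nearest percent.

169.2/29.53 = 5.730 lunations, so 5 complete cycles and 21.55 d into the next.
The Moon has covered 21.55/29.53 of its cycle, so θ ≈ 360° × 21.55/29.53 = 262.7°.
With cos θ = (-0.127), the lit fraction is (1 − (-0.127))/2 ≈ 0.563, so 56%.

56%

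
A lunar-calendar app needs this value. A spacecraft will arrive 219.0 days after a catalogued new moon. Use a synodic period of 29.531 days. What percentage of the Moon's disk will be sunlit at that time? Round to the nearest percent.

219.0 d spans 7 complete synodic months (7 × 29.531 = 206.72 d) plus 12.28 d.
The Moon has covered 12.28/29.531 of its cycle, so θ ≈ 360° × 12.28/29.531 = 149.7°.
With cos θ = (-0.864), the lit fraction is (1 − (-0.864))/2 ≈ 0.932, so 93%.

93%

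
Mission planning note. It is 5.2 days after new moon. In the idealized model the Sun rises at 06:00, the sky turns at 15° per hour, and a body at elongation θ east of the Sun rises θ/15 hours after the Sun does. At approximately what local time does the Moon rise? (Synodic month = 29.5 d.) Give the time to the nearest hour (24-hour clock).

Elongation θ = 360° × 5.2/29.5 ≈ 63.5°.
Delay after the Sun = 63.5° / (15°/h) ≈ 4.23 h.
06:00 + 4.23 h ≈ 10:14 → 10:00 to the nearest hour.

10:00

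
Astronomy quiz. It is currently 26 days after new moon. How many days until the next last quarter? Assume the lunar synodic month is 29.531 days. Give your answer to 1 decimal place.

25.7 days

Last quarter is 0.75 of the way through the cycle: age 0.75 × 29.531 = 22.148 d.
This lunation's last quarter (22.148 d) has passed, so add one period: 51.679 − 26 = 25.679 days.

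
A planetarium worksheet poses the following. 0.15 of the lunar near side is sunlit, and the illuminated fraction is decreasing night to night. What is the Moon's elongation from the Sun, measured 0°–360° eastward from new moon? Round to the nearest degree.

314°

Invert f = (1 − cos θ)/2 to get cos θ = 1 − 2(0.15) = 0.700, hence θ₀ = arccos 0.700 = 45.6°.
Waning ⇒ past full, so θ = 360° − 45.6° = 314.4°.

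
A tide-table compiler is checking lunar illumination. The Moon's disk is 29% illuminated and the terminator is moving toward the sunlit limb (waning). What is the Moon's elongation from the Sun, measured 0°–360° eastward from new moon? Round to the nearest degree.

295°

cos θ = 1 − 2f = 0.420, giving a principal value of 65.2°.
Waning ⇒ past full, so θ = 360° − 65.2° = 294.8°.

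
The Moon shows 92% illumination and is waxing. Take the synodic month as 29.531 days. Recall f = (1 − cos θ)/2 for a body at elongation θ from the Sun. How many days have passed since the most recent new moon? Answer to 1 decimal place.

Invert f = (1 − cos θ)/2 to get cos θ = 1 − 2(0.92) = -0.840, hence θ₀ = arccos -0.840 = 147.1°.
Before full moon the principal value applies: θ = 147.1°.
That fraction of the synodic month is 147.1/360 × 29.531 d ≈ 12.07 d.

12.1 days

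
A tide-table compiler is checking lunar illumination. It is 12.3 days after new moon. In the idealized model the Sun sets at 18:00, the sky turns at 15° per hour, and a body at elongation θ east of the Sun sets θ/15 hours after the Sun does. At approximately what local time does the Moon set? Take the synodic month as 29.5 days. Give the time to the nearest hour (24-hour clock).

04:00

Phase angle: θ = 360°·(12.3 d)/(29.5 d) = 150.1°.
At 15° of sky rotation per hour, 150.1° corresponds to a 10.01 h lag.
18:00 + 10.01 h ≈ 04:00 → 04:00 to the nearest hour.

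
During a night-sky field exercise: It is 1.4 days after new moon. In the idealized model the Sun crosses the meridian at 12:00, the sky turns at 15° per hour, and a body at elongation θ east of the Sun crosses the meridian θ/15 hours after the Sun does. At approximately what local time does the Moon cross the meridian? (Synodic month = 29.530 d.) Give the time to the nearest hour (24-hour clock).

Phase angle: θ = 360°·(1.4 d)/(29.530 d) = 17.1°.
Delay after the Sun = 17.1° / (15°/h) ≈ 1.14 h.
12:00 + 1.14 h ≈ 13:08 → 13:00 to the nearest hour.

13:00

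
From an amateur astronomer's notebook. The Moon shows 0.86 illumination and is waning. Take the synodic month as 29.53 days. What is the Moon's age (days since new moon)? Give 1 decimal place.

Invert f = (1 − cos θ)/2 to get cos θ = 1 − 2(0.86) = -0.720, hence θ₀ = arccos -0.720 = 136.1°.
Waning ⇒ past full, so θ = 360° − 136.1° = 223.9°.
At 360°/29.53 d per day, 223.9° corresponds to 18.37 days.

18.4 days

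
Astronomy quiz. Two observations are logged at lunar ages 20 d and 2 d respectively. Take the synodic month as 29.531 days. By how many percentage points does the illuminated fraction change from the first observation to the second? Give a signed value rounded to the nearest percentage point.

θ₁ = 360° × 20/29.531 = 243.8°, f₁ = (1 − cos θ₁)/2 = 0.721.
θ₂ = 360° × 2/29.531 = 24.4°, f₂ = (1 − cos θ₂)/2 = 0.045.
Change = f₂ − f₁ = -0.676 → -68 percentage points.

-68 percentage points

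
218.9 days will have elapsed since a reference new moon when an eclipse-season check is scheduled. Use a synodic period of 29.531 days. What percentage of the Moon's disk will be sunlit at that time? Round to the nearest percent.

93%

218.9/29.531 = 7.413 lunations, so 7 complete cycles and 12.18 d into the next.
Elongation θ = 360° × 12.18/29.531 ≈ 148.5°.
cos 148.5° = (-0.853), so f = (1 − (-0.853))/2 = 0.926, so 93%.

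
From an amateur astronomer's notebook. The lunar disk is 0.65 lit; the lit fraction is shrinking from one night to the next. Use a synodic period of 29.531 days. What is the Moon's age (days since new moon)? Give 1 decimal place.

20.7 days

Invert f = (1 − cos θ)/2 to get cos θ = 1 − 2(0.65) = -0.300, hence θ₀ = arccos -0.300 = 107.5°.
Waning ⇒ past full, so θ = 360° − 107.5° = 252.5°.
That fraction of the synodic month is 252.5/360 × 29.531 d ≈ 20.72 d.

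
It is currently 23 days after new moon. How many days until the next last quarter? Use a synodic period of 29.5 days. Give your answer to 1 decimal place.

28.6 days

Last quarter occurs at elongation 270°, i.e. at age 29.5 × 270/360 = 22.125 d.
This lunation's last quarter (22.125 d) has passed, so add one period: 51.625 − 23 = 28.625 days.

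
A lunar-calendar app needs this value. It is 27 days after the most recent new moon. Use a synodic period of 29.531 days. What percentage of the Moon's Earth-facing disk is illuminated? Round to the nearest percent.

Phase angle: θ = 360°·(27 d)/(29.531 d) = 329.1°.
cos 329.1° = 0.858, so f = (1 − 0.858)/2 = 0.071, so 7%.

7%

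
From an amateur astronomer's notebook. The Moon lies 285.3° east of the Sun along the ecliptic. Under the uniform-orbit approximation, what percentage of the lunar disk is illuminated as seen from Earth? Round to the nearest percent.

Half-versine of 285.3°: (1 − 0.264)/2 = 0.368, i.e. 37%.

37%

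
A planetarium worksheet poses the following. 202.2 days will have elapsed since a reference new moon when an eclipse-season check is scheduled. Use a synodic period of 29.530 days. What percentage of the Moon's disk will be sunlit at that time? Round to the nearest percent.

202.2 d spans 6 complete synodic months (6 × 29.530 = 177.18 d) plus 25.02 d.
The Moon has covered 25.02/29.530 of its cycle, so θ ≈ 360° × 25.02/29.530 = 305.0°.
With cos θ = 0.574, the lit fraction is (1 − 0.574)/2 ≈ 0.213, so 21%.

21%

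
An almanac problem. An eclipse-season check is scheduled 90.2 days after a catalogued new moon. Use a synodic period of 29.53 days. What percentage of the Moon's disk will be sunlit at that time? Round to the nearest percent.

3%

90.2/29.53 = 3.055 lunations, so 3 complete cycles and 1.61 d into the next.
Phase angle: θ = 360°·(1.61 d)/(29.53 d) = 19.6°.
cos 19.6° = 0.942, so f = (1 − 0.942)/2 = 0.029, so 3%.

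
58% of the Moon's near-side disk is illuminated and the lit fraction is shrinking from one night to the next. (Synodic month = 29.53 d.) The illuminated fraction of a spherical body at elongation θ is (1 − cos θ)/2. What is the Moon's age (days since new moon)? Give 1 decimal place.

21.4 days

Invert f = (1 − cos θ)/2 to get cos θ = 1 − 2(0.58) = -0.160, hence θ₀ = arccos -0.160 = 99.2°.
Waning ⇒ past full, so θ = 360° − 99.2° = 260.8°.
At 360°/29.53 d per day, 260.8° corresponds to 21.39 days.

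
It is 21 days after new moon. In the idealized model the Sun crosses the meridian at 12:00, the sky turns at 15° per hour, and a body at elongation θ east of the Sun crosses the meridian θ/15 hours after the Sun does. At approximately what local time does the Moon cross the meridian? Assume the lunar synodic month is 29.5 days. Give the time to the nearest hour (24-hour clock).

05:00

Phase angle: θ = 360°·(21 d)/(29.5 d) = 256.3°.
The Moon trails the Sun by θ/15 = 256.3/15 ≈ 17.08 hours.
12:00 + 17.08 h ≈ 05:05 → 05:00 to the nearest hour.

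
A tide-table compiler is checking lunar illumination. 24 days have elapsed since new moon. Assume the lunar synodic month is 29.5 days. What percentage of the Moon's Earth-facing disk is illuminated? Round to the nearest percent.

Phase angle: θ = 360°·(24 d)/(29.5 d) = 292.9°.
With cos θ = 0.389, the lit fraction is (1 − 0.389)/2 ≈ 0.306, so 31%.

31%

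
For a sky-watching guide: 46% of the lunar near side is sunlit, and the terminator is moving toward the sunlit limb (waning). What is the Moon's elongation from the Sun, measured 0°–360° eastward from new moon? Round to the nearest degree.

From f = (1 − cos θ)/2: cos θ = 1 − 2×0.46 = 0.080; arccos → 85.4°.
Waning ⇒ past full, so θ = 360° − 85.4° = 274.6°.

275°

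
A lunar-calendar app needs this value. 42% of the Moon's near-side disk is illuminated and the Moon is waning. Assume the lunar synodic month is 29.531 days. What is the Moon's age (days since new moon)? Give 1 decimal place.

22.9 days

Invert f = (1 − cos θ)/2 to get cos θ = 1 − 2(0.42) = 0.160, hence θ₀ = arccos 0.160 = 80.8°.
Since the Moon is past full (waning), take the reflex angle: θ = 360° − 80.8° = 279.2°.
At 360°/29.531 d per day, 279.2° corresponds to 22.90 days.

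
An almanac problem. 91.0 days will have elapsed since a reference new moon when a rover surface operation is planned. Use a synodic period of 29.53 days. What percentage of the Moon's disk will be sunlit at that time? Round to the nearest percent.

6%

Reduce mod P: 91.0 − 3×29.53 = 2.41 d into the current lunation.
Elongation θ = 360° × 2.41/29.53 ≈ 29.4°.
With cos θ = 0.871, the lit fraction is (1 − 0.871)/2 ≈ 0.064, so 6%.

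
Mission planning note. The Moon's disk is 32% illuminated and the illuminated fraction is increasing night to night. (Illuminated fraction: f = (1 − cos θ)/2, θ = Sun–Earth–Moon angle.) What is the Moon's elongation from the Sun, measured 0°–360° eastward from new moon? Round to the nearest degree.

cos θ = 1 − 2f = 0.360, giving a principal value of 68.9°.
Before full moon the principal value applies: θ = 68.9°.

69°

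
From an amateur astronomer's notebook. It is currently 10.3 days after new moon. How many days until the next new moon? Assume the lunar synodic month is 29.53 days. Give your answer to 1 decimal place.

19.2 days

The next new moon completes the synodic month: 29.53 − 10.3 = 19.230 days.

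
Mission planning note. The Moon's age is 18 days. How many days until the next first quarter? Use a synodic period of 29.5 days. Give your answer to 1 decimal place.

First quarter is 0.25 of the way through the cycle: age 0.25 × 29.5 = 7.375 d.
Already past this cycle's first quarter; the next is at 7.375 + 29.5 = 36.875 d, so 36.875 − 18 = 18.875 days.

18.9 days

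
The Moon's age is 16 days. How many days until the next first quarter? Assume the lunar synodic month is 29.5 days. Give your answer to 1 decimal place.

20.9 days

First quarter occurs at elongation 90°, i.e. at age 29.5 × 90/360 = 7.375 d.
Already past this cycle's first quarter; the next is at 7.375 + 29.5 = 36.875 d, so 36.875 − 16 = 20.875 days.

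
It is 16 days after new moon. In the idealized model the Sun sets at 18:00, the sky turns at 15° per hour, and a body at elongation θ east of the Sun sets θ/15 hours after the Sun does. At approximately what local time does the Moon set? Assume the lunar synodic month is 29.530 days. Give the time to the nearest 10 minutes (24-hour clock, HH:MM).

Elongation θ = 360° × 16/29.530 ≈ 195.1°.
At 15° of sky rotation per hour, 195.1° corresponds to a 13.00 h lag.
18:00 + 13.004 h ≈ 07:00 → 07:00 to the nearest ten minutes.

07:00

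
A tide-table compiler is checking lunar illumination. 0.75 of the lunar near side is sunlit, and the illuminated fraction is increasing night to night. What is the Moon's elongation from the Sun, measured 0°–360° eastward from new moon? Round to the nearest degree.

120°

cos θ = 1 − 2f = -0.500, giving a principal value of 120.0°.
Before full moon the principal value applies: θ = 120.0°.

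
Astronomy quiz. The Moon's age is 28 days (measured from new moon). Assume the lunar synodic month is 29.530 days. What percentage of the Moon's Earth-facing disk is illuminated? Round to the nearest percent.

Elongation θ = 360° × 28/29.530 ≈ 341.3°.
With cos θ = 0.947, the lit fraction is (1 − 0.947)/2 ≈ 0.026, so 3%.

3%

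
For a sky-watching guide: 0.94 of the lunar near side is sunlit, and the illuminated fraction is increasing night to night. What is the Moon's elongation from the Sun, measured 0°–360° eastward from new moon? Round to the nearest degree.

152°

cos θ = 1 − 2f = -0.880, giving a principal value of 151.6°.
The Moon is waxing (0°–180°), so θ = 151.6° directly.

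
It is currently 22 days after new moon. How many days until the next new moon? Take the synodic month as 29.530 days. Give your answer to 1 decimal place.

7.5 days

One full lunation from the last new moon is 29.530 d; remaining = 29.530 − 22 = 7.530 d.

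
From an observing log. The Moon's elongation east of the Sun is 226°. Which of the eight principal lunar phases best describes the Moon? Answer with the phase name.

waning gibbous

226° lies in the waning gibbous sector of the 8-phase cycle.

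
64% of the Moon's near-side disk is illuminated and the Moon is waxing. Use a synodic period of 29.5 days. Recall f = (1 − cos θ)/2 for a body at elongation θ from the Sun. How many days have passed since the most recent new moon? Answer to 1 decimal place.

8.7 days

cos θ = 1 − 2f = -0.280, giving a principal value of 106.3°.
The Moon is waxing (0°–180°), so θ = 106.3° directly.
At 360°/29.5 d per day, 106.3° corresponds to 8.71 days.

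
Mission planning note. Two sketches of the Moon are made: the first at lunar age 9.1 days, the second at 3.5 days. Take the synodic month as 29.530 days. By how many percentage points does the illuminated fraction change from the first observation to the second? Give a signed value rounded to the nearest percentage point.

-55 pp

First observation: θ = 360°·9.1/29.530 = 110.9°, so f = 0.679.
Second observation: θ = 42.7°, f = 0.132.
Δf = 0.132 − 0.679 = -0.546, i.e. -55 pp.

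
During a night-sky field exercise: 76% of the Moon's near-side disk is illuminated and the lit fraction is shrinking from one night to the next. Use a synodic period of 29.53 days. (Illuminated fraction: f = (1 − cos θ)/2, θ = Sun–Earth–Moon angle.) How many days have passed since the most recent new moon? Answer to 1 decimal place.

19.6 days

From f = (1 − cos θ)/2: cos θ = 1 − 2×0.76 = -0.520; arccos → 121.3°.
A waning Moon lies in 180°–360°, so θ = 360° − 121.3° = 238.7°.
Age = 29.53 × 238.7°/360° ≈ 19.58 days.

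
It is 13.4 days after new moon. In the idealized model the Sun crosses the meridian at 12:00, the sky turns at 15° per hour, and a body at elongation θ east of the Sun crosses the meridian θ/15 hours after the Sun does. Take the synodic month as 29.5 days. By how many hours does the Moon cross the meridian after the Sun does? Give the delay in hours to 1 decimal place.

10.9 h

Phase angle: θ = 360°·(13.4 d)/(29.5 d) = 163.5°.
The Moon trails the Sun by θ/15 = 163.5/15 ≈ 10.90 hours.
So the Moon crosses the meridian 10.90 h after the Sun.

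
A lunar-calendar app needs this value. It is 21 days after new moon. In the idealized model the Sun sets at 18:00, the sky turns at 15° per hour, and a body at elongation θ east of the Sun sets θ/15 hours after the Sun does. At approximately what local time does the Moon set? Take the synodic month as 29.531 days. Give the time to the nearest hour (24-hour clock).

11:00

Elongation θ = 360° × 21/29.531 ≈ 256.0°.
Delay after the Sun = 256.0° / (15°/h) ≈ 17.07 h.
18:00 + 17.07 h ≈ 11:04 → 11:00 to the nearest hour.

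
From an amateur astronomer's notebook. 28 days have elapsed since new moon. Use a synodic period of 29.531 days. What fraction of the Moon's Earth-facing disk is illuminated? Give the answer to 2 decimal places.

0.03

The Moon has covered 28/29.531 of its cycle, so θ ≈ 360° × 28/29.531 = 341.3°.
cos 341.3° = 0.947, so f = (1 − 0.947)/2 = 0.026.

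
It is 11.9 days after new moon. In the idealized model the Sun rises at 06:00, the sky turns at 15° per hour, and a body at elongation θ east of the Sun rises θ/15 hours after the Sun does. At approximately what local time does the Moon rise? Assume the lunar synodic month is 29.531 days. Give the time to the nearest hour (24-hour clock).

16:00

Phase angle: θ = 360°·(11.9 d)/(29.531 d) = 145.1°.
Delay after the Sun = 145.1° / (15°/h) ≈ 9.67 h.
06:00 + 9.67 h ≈ 15:40 → 16:00 to the nearest hour.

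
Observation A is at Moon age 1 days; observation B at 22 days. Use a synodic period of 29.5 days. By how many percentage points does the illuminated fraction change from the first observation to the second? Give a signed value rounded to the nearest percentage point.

θ₁ = 360° × 1/29.5 = 12.2°, f₁ = (1 − cos θ₁)/2 = 0.011.
θ₂ = 360° × 22/29.5 = 268.5°, f₂ = (1 − cos θ₂)/2 = 0.513.
Change = f₂ − f₁ = +0.502 → +50 percentage points.

+50 percentage points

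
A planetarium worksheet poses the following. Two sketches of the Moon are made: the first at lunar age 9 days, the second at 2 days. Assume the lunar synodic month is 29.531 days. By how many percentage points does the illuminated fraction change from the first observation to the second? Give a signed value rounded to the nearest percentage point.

First observation: θ = 360°·9/29.531 = 109.7°, so f = 0.669.
Second observation: θ = 24.4°, f = 0.045.
Δf = 0.045 − 0.669 = -0.624, i.e. -62 pp.

-62 percentage points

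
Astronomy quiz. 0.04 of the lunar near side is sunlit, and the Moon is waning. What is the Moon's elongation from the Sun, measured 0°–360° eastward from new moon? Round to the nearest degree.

From f = (1 − cos θ)/2: cos θ = 1 − 2×0.04 = 0.920; arccos → 23.1°.
A waning Moon lies in 180°–360°, so θ = 360° − 23.1° = 336.9°.

337°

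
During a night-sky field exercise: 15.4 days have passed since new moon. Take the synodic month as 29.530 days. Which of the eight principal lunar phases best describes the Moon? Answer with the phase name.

At 15.4/29.530 of the cycle, θ ≈ 188° — the full moon range.

full moon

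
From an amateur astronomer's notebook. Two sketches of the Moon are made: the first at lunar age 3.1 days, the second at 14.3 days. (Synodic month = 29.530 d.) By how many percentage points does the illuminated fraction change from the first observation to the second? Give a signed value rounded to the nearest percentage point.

+89 percentage points

First observation: θ = 360°·3.1/29.530 = 37.8°, so f = 0.105.
Second observation: θ = 174.3°, f = 0.998.
Δf = 0.998 − 0.105 = +0.893, i.e. +89 pp.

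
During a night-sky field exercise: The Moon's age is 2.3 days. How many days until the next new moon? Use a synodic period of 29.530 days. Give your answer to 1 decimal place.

27.2 days

One full lunation from the last new moon is 29.530 d; remaining = 29.530 − 2.3 = 27.230 d.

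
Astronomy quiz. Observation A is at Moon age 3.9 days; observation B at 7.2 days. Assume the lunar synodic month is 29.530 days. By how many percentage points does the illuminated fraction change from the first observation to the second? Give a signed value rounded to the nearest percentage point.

θ₁ = 360° × 3.9/29.530 = 47.5°, f₁ = (1 − cos θ₁)/2 = 0.162.
θ₂ = 360° × 7.2/29.530 = 87.8°, f₂ = (1 − cos θ₂)/2 = 0.481.
Change = f₂ − f₁ = +0.318 → +32 percentage points.

+32 pp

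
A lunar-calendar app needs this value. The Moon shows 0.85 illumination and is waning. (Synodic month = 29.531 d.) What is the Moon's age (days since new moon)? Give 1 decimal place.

cos θ = 1 − 2f = -0.700, giving a principal value of 134.4°.
Since the Moon is past full (waning), take the reflex angle: θ = 360° − 134.4° = 225.6°.
At 360°/29.531 d per day, 225.6° corresponds to 18.50 days.

18.5 days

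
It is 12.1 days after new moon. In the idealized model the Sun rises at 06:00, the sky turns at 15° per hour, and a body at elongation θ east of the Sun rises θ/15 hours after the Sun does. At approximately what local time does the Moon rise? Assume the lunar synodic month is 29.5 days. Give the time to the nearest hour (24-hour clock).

The Moon has covered 12.1/29.5 of its cycle, so θ ≈ 360° × 12.1/29.5 = 147.7°.
The Moon trails the Sun by θ/15 = 147.7/15 ≈ 9.84 hours.
06:00 + 9.84 h ≈ 15:51 → 16:00 to the nearest hour.

16:00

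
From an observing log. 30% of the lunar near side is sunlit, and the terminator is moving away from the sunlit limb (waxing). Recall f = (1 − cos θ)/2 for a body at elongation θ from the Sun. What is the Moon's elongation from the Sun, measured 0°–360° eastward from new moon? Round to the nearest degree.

66°

cos θ = 1 − 2f = 0.400, giving a principal value of 66.4°.
Before full moon the principal value applies: θ = 66.4°.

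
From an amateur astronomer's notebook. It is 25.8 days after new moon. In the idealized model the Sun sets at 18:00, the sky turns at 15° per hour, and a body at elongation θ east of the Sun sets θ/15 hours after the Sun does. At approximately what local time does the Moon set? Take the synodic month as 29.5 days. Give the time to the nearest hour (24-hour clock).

15:00

Phase angle: θ = 360°·(25.8 d)/(29.5 d) = 314.8°.
The Moon trails the Sun by θ/15 = 314.8/15 ≈ 20.99 hours.
18:00 + 20.99 h ≈ 14:59 → 15:00 to the nearest hour.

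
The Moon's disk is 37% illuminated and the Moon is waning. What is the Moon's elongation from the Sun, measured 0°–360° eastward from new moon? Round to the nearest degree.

285°

Invert f = (1 − cos θ)/2 to get cos θ = 1 − 2(0.37) = 0.260, hence θ₀ = arccos 0.260 = 74.9°.
Waning ⇒ past full, so θ = 360° − 74.9° = 285.1°.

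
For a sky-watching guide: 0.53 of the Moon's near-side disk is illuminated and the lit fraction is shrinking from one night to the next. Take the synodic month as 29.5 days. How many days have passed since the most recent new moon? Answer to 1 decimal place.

cos θ = 1 − 2f = -0.060, giving a principal value of 93.4°.
Since the Moon is past full (waning), take the reflex angle: θ = 360° − 93.4° = 266.6°.
Age = 29.5 × 266.6°/360° ≈ 21.84 days.

21.8 days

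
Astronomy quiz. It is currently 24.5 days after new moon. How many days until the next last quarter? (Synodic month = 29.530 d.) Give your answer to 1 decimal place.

Last quarter occurs at elongation 270°, i.e. at age 29.530 × 270/360 = 22.148 d.
This lunation's last quarter (22.148 d) has passed, so add one period: 51.678 − 24.5 = 27.178 days.

27.2 days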